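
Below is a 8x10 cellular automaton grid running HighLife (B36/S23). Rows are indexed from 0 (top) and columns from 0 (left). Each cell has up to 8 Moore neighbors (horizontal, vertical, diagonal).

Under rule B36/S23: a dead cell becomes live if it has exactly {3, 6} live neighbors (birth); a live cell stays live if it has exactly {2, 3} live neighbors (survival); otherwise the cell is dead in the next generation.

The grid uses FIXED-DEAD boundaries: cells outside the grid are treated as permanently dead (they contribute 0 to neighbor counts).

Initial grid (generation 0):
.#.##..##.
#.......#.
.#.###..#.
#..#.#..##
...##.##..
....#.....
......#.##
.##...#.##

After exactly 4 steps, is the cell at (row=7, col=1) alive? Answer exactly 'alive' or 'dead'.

Answer: dead

Derivation:
Simulating step by step:
Generation 0 (given above): 30 live cells
Generation 1: 29 live cells
.......##.
##...#..##
####.#.##.
........##
...#..###.
...##.#.#.
.....#..##
........##
Generation 2: 28 live cells
.......###
#...#....#
#.#.#.##..
.#.##..#.#
...####...
...##.##..
....##....
........##
Generation 3: 24 live cells
........##
.#.#.##..#
#.#.#.##..
.#...#.##.
........#.
.......#..
...######.
..........
Generation 4: 29 live cells
........##
.######..#
#.###.....
.#...#..#.
......#.#.
....##....
....#####.
....####..

Cell (7,1) at generation 4: 0 -> dead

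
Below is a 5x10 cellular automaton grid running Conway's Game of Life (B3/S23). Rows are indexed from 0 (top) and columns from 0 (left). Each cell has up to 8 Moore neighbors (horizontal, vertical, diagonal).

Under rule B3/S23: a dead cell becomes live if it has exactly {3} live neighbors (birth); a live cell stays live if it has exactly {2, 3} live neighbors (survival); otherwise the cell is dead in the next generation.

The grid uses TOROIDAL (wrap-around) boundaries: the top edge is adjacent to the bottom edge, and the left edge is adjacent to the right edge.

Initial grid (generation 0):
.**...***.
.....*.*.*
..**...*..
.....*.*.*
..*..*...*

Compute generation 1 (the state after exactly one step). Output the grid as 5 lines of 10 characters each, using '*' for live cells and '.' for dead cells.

Simulating step by step:
Generation 0 (given above): 17 live cells
Generation 1: 18 live cells
(generation 1 grid is the final answer)

Answer: ***..*.*.*
.*.*......
....*..*..
..***.....
***..*...*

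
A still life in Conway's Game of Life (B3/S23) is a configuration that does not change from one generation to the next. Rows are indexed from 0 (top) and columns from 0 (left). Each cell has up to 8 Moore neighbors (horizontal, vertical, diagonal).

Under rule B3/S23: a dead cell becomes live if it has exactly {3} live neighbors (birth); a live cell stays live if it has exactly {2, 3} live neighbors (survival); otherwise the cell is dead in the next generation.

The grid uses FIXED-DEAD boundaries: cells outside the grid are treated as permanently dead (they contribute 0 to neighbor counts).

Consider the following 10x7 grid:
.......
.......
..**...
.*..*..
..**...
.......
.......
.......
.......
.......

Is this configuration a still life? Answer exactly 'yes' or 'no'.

Answer: yes

Derivation:
Compute generation 1 and compare to generation 0 (given above):
Generation 1:
.......
.......
..**...
.*..*..
..**...
.......
.......
.......
.......
.......
The grids are IDENTICAL -> still life.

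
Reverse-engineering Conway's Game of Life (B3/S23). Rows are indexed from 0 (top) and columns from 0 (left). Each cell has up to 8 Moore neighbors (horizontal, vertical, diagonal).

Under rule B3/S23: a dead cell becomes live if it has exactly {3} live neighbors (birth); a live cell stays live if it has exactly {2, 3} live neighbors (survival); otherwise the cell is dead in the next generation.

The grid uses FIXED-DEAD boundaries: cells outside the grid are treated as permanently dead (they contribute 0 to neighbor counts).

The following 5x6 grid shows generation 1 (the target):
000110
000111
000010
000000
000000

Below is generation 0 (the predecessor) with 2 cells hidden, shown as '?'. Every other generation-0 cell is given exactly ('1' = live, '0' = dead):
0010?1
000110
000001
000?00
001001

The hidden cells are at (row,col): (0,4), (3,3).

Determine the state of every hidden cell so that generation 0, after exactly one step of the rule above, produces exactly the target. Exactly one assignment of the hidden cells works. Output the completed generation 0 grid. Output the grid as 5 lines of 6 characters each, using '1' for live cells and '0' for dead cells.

Answer: 001001
000110
000001
000000
001001

Derivation:
Hidden generation-0 cells (in order): (0,4), (3,3).
A hidden cell only influences target cells in its own 3x3 neighborhood. Try each of the 2^2 = 4 assignments, step the completed generation 0 forward once under B3/S23, and compare with the target:
  (0,4)=0 (3,3)=0 -> step reproduces the target at every cell -> ACCEPT
  (0,4)=0 (3,3)=1 -> step gives (2,3)='1' but target has '0' -> reject
  (0,4)=1 (3,3)=0 -> step gives (0,3)='0' but target has '1' -> reject
  (0,4)=1 (3,3)=1 -> step gives (0,3)='0' but target has '1' -> reject
Unique solution: (0,4)=dead, (3,3)=dead.
Check: live-neighbor counts of every cell in the completed generation 0:
011331
012233
001231
011122
010110
Applying B3/S23 to generation 0 with these counts gives:
000110
000111
000010
000000
000000
which matches the target exactly.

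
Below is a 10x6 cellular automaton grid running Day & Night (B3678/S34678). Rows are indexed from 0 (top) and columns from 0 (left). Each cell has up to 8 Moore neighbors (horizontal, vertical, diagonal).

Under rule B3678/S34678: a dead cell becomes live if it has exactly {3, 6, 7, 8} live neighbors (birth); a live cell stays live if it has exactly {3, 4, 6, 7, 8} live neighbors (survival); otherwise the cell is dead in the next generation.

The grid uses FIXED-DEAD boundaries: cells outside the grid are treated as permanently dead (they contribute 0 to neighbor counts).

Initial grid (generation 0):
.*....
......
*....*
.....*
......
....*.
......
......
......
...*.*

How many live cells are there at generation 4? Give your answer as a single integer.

Simulating step by step:
Generation 0 (given above): 7 live cells
Generation 1: 0 live cells
......
......
......
......
......
......
......
......
......
......
Generation 2: 0 live cells
......
......
......
......
......
......
......
......
......
......
Generation 3: 0 live cells
......
......
......
......
......
......
......
......
......
......
Generation 4: 0 live cells
......
......
......
......
......
......
......
......
......
......
Population at generation 4: 0

Answer: 0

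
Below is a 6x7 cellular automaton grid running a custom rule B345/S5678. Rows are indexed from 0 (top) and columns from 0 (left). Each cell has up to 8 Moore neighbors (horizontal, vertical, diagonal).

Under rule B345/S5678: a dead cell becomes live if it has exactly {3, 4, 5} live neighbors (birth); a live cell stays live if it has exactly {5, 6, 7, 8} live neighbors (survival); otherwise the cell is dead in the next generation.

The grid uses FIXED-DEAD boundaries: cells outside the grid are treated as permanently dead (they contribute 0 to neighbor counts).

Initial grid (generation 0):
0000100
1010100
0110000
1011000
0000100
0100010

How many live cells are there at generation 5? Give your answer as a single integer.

Answer: 2

Derivation:
Simulating step by step:
Generation 0 (given above): 12 live cells
Generation 1: 10 live cells
0001000
0101000
1101000
0100000
0111000
0000000
Generation 2: 8 live cells
0010000
1010100
0010000
1001000
0000000
0010000
Generation 3: 6 live cells
0101000
0101000
0101000
0000000
0000000
0000000
Generation 4: 4 live cells
0010000
1000100
0010000
0000000
0000000
0000000
Generation 5: 2 live cells
0000000
0101000
0000000
0000000
0000000
0000000
Population at generation 5: 2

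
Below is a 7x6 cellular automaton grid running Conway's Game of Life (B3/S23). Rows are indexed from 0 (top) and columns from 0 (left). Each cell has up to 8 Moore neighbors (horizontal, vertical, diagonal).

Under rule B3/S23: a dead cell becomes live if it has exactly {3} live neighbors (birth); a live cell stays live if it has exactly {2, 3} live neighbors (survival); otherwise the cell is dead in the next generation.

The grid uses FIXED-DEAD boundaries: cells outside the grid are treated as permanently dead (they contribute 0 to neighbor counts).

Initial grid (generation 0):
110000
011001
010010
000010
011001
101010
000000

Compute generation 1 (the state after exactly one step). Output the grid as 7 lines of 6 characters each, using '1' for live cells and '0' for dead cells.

Simulating step by step:
Generation 0 (given above): 14 live cells
Generation 1: 20 live cells
(generation 1 grid is the final answer)

Answer: 111000
001000
011111
011111
011011
001100
000000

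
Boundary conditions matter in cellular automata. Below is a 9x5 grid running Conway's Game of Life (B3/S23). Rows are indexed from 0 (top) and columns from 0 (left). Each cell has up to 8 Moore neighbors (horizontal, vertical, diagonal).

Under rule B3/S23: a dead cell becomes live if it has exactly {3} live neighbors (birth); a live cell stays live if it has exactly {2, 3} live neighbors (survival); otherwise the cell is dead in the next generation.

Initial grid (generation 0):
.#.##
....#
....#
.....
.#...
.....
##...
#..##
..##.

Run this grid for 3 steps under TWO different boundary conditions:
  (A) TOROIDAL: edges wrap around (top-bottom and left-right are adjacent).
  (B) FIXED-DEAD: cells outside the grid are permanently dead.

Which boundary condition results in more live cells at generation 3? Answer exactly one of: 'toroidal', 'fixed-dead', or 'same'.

Answer: toroidal

Derivation:
Under TOROIDAL boundary, generation 3:
.#..#
#...#
.....
.....
.....
.#...
..###
#.##.
.#.#.
Population = 13

Under FIXED-DEAD boundary, generation 3:
...##
...##
.....
.....
.....
.#...
#....
.#...
...#.
Population = 8

Comparison: toroidal=13, fixed-dead=8 -> toroidal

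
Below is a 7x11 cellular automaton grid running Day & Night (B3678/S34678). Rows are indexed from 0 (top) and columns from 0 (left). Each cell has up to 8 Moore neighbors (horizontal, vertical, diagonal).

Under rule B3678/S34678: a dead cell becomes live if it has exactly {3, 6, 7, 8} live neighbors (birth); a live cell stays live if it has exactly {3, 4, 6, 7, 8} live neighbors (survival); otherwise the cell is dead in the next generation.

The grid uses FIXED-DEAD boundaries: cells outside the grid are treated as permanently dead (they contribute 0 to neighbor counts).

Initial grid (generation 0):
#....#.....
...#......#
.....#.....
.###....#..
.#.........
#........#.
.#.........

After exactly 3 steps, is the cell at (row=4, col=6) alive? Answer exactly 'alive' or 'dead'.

Answer: dead

Derivation:
Simulating step by step:
Generation 0 (given above): 13 live cells
Generation 1: 7 live cells
...........
....#......
...##......
..#........
##.........
.#.........
...........
Generation 2: 7 live cells
...........
...#.......
...#.......
.#.#.......
.##........
#..........
...........
Generation 3: 5 live cells
...........
...........
....#......
...........
###........
.#.........
...........

Cell (4,6) at generation 3: 0 -> dead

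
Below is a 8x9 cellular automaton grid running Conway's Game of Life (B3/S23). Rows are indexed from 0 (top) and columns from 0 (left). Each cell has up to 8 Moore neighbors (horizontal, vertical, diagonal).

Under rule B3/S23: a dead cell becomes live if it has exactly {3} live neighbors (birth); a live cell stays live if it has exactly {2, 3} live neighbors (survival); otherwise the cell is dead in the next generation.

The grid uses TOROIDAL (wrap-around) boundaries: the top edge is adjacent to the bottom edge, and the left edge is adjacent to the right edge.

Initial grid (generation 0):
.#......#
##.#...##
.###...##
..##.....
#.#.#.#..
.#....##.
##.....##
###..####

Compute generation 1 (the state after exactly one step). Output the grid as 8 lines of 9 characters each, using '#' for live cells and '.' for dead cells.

Simulating step by step:
Generation 0 (given above): 32 live cells
Generation 1: 17 live cells
(generation 1 grid is the final answer)

Answer: .........
...#.....
....#..#.
#...#..##
..#..###.
..#..##..
.....#...
..#...#..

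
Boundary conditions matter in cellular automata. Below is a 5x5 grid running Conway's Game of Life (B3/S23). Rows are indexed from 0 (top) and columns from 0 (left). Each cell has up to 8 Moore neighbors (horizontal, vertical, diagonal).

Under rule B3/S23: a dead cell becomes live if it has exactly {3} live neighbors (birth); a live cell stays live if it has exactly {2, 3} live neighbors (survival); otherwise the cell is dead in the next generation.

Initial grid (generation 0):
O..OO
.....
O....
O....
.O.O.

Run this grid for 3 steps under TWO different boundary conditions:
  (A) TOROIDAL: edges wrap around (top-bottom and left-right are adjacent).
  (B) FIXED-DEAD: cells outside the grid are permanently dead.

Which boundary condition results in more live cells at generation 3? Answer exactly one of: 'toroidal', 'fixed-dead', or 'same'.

Answer: toroidal

Derivation:
Under TOROIDAL boundary, generation 3:
OO..O
.OO..
.....
.OOOO
.O...
Population = 10

Under FIXED-DEAD boundary, generation 3:
.....
.....
.....
.....
.....
Population = 0

Comparison: toroidal=10, fixed-dead=0 -> toroidal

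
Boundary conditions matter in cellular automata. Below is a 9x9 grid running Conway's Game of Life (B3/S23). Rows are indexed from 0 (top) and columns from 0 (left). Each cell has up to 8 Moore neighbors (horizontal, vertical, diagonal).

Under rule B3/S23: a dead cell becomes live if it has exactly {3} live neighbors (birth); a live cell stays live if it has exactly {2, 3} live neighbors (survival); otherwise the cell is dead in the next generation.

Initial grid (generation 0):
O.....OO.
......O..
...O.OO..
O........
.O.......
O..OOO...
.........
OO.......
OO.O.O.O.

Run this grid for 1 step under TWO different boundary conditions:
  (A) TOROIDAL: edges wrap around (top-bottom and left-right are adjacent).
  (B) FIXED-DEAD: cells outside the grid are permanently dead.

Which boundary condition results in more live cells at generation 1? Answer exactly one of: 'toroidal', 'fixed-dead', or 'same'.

Answer: toroidal

Derivation:
Under TOROIDAL boundary, generation 1:
OO...O.O.
.........
.....OO..
.........
OO..O....
....O....
OO..O....
OOO.....O
..O....O.
Population = 19

Under FIXED-DEAD boundary, generation 1:
......OO.
.........
.....OO..
.........
OO..O....
....O....
OO..O....
OOO......
OOO......
Population = 17

Comparison: toroidal=19, fixed-dead=17 -> toroidal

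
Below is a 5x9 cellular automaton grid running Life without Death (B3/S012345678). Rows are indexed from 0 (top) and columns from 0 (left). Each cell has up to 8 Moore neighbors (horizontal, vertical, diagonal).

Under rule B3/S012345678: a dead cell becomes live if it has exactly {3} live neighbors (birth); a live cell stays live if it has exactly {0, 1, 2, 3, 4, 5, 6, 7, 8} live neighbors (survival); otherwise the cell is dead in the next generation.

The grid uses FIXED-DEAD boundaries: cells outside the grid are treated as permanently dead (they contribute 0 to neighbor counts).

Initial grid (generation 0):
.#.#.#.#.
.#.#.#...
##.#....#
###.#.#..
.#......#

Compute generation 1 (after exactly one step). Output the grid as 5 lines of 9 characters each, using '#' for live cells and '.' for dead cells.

Answer: .#.#.###.
.#.#.##..
##.#.#..#
#####.##.
###.....#

Derivation:
Simulating step by step:
Generation 0 (given above): 18 live cells
Generation 1: 25 live cells
(generation 1 grid is the final answer)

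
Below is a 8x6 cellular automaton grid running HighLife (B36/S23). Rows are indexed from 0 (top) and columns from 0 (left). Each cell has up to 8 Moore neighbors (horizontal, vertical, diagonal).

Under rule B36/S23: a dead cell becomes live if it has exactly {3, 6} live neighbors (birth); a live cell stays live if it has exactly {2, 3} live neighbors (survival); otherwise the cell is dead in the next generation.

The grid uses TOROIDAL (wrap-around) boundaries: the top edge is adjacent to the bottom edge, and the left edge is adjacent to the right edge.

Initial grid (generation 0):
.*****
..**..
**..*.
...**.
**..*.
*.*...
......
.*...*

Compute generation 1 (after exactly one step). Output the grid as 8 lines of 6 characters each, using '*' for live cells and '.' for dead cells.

Simulating step by step:
Generation 0 (given above): 19 live cells
Generation 1: 19 live cells
(generation 1 grid is the final answer)

Answer: .*...*
......
.*..**
..***.
***.*.
*....*
**....
.*.*.*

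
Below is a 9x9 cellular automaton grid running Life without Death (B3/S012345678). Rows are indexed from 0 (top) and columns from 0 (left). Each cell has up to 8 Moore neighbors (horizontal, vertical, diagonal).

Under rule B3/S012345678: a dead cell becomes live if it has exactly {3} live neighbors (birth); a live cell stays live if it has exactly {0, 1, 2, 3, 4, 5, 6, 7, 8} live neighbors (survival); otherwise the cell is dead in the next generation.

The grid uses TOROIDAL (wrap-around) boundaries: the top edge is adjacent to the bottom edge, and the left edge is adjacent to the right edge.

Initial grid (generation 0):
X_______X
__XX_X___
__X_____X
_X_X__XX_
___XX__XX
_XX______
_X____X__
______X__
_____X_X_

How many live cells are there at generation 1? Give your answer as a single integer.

Answer: 44

Derivation:
Simulating step by step:
Generation 0 (given above): 22 live cells
Generation 1: 44 live cells
X___X_X_X
XXXX_X__X
_XX_X_XXX
XX_XX_XX_
XX_XX_XXX
XXXX___X_
_XX___X__
_____XXX_
_____XXXX
Population at generation 1: 44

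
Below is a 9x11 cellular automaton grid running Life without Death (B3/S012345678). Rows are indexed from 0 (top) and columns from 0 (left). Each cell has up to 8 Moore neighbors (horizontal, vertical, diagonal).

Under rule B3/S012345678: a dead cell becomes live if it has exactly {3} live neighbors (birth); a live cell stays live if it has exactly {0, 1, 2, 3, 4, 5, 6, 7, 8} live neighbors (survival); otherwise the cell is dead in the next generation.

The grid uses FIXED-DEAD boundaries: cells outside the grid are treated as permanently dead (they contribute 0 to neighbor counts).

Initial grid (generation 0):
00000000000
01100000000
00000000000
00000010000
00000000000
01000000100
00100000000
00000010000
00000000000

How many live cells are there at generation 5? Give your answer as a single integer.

Answer: 7

Derivation:
Simulating step by step:
Generation 0 (given above): 7 live cells
Generation 1: 7 live cells
00000000000
01100000000
00000000000
00000010000
00000000000
01000000100
00100000000
00000010000
00000000000
Generation 2: 7 live cells
00000000000
01100000000
00000000000
00000010000
00000000000
01000000100
00100000000
00000010000
00000000000
Generation 3: 7 live cells
00000000000
01100000000
00000000000
00000010000
00000000000
01000000100
00100000000
00000010000
00000000000
Generation 4: 7 live cells
00000000000
01100000000
00000000000
00000010000
00000000000
01000000100
00100000000
00000010000
00000000000
Generation 5: 7 live cells
00000000000
01100000000
00000000000
00000010000
00000000000
01000000100
00100000000
00000010000
00000000000
Population at generation 5: 7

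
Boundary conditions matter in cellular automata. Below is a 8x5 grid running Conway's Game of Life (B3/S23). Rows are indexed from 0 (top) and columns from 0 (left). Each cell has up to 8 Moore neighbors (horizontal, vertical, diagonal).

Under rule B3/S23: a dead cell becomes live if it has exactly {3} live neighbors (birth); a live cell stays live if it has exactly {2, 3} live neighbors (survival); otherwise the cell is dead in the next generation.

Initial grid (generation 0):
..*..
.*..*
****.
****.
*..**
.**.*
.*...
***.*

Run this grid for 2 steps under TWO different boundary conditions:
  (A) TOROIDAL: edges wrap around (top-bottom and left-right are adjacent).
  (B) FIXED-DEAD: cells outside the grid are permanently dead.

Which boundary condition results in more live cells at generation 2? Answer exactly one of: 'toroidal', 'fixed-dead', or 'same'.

Answer: toroidal

Derivation:
Under TOROIDAL boundary, generation 2:
***.*
...*.
.....
.....
.....
*..*.
....*
***..
Population = 11

Under FIXED-DEAD boundary, generation 2:
.....
.....
.....
.....
*..*.
**.*.
...*.
.*...
Population = 7

Comparison: toroidal=11, fixed-dead=7 -> toroidal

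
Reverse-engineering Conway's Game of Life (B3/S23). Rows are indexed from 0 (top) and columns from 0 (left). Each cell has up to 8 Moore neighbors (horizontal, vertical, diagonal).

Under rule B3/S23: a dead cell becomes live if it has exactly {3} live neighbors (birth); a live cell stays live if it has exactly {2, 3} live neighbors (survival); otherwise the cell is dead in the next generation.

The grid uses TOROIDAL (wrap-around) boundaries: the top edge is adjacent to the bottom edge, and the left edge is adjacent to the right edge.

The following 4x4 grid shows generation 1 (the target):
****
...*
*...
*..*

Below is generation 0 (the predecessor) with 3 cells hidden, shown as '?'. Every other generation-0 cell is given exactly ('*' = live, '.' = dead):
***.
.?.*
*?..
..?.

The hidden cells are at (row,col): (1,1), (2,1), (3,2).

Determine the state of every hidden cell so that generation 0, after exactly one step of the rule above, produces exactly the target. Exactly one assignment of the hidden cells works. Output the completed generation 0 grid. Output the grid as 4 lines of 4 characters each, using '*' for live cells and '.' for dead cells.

Answer: ***.
.*.*
*...
....

Derivation:
Hidden generation-0 cells (in order): (1,1), (2,1), (3,2).
A hidden cell only influences target cells in its own 3x3 neighborhood. Try each of the 2^3 = 8 assignments, step the completed generation 0 forward once under B3/S23, and compare with the target:
  (1,1)=. (2,1)=. (3,2)=. -> step gives (1,2)='*' but target has '.' -> reject
  (1,1)=. (2,1)=. (3,2)=* -> step gives (0,3)='.' but target has '*' -> reject
  (1,1)=. (2,1)=* (3,2)=. -> step gives (3,0)='.' but target has '*' -> reject
  (1,1)=. (2,1)=* (3,2)=* -> step gives (0,3)='.' but target has '*' -> reject
  (1,1)=* (2,1)=. (3,2)=. -> step reproduces the target at every cell -> ACCEPT
  (1,1)=* (2,1)=. (3,2)=* -> step gives (0,1)='.' but target has '*' -> reject
  (1,1)=* (2,1)=* (3,2)=. -> step gives (2,1)='*' but target has '.' -> reject
  (1,1)=* (2,1)=* (3,2)=* -> step gives (0,1)='.' but target has '*' -> reject
Unique solution: (1,1)=live, (2,1)=dead, (3,2)=dead.
Check: live-neighbor counts of every cell in the completed generation 0:
3333
5443
2222
3423
Applying B3/S23 to generation 0 with these counts gives:
****
...*
*...
*..*
which matches the target exactly.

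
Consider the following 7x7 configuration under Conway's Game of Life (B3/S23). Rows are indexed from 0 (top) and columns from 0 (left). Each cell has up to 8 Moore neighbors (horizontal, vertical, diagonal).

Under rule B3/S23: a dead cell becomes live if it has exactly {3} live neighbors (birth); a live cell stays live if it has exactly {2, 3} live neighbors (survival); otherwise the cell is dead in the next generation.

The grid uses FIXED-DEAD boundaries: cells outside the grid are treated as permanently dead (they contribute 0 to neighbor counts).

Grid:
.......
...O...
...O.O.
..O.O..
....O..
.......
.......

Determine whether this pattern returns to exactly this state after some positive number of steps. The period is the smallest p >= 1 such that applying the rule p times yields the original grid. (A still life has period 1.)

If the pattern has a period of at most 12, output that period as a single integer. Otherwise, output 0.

Simulating and comparing each generation to the original:
Gen 0 (original, given above): 6 live cells
Gen 1: 6 live cells, differs from original
Gen 2: 6 live cells, MATCHES original -> period = 2

Answer: 2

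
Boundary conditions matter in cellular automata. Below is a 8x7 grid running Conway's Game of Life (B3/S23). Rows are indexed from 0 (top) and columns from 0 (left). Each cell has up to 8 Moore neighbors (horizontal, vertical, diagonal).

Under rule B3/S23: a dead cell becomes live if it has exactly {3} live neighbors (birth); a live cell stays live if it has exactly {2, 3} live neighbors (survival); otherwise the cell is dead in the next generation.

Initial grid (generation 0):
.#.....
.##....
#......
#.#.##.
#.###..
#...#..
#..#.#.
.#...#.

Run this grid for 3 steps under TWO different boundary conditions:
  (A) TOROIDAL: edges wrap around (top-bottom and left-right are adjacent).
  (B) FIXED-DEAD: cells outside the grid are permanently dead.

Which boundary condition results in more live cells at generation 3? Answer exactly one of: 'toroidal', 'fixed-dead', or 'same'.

Under TOROIDAL boundary, generation 3:
..###..
...#...
.....##
.......
#.#.##.
..#....
.######
..#..#.
Population = 19

Under FIXED-DEAD boundary, generation 3:
.#.....
#......
#..#...
#...#..
#.#.##.
#.#....
##.....
.......
Population = 14

Comparison: toroidal=19, fixed-dead=14 -> toroidal

Answer: toroidal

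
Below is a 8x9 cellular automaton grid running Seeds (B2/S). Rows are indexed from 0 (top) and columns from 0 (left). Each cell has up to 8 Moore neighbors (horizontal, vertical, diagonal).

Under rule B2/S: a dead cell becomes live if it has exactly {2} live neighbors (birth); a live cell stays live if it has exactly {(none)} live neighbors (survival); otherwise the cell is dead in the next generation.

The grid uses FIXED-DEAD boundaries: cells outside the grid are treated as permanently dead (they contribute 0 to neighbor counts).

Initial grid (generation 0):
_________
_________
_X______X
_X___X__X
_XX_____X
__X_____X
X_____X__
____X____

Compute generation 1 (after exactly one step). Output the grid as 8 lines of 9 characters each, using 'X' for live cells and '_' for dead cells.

Answer: _________
_________
X_X____X_
_________
X__X_____
X__X_____
_X_X_X_X_
_____X___

Derivation:
Simulating step by step:
Generation 0 (given above): 13 live cells
Generation 1: 12 live cells
(generation 1 grid is the final answer)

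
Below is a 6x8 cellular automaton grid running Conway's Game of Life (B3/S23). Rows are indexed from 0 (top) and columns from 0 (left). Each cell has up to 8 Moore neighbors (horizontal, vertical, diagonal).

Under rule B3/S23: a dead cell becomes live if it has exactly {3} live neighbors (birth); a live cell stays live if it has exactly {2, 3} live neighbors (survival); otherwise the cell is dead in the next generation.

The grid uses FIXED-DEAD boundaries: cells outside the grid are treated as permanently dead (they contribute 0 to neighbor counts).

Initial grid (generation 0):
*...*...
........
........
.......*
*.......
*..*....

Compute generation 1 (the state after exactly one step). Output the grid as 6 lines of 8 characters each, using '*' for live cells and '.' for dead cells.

Simulating step by step:
Generation 0 (given above): 6 live cells
Generation 1: 0 live cells
(generation 1 grid is the final answer)

Answer: ........
........
........
........
........
........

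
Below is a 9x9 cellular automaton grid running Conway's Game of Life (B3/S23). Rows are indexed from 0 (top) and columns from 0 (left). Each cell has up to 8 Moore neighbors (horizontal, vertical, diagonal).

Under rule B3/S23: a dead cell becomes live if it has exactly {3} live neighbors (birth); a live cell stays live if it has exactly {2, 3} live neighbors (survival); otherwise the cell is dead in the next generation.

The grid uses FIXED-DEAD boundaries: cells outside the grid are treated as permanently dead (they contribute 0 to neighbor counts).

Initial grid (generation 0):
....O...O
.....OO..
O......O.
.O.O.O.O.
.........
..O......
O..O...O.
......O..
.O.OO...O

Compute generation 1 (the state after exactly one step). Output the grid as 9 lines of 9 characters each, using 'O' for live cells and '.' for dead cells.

Answer: .....O...
.....OOO.
....OO.O.
......O..
..O......
.........
.........
..OOO..O.
.........

Derivation:
Simulating step by step:
Generation 0 (given above): 19 live cells
Generation 1: 13 live cells
(generation 1 grid is the final answer)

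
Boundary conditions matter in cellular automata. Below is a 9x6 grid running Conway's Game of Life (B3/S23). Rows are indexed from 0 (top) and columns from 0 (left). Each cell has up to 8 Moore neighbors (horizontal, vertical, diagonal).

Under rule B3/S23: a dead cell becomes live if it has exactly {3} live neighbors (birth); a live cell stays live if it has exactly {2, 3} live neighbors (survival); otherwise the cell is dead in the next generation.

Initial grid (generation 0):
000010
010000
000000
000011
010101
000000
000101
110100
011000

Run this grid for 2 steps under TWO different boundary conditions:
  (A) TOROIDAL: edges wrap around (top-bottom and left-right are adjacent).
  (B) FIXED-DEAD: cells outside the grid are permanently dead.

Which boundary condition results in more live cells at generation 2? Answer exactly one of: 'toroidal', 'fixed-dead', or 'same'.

Answer: toroidal

Derivation:
Under TOROIDAL boundary, generation 2:
100100
000000
000001
100010
000010
100100
101010
000010
000011
Population = 14

Under FIXED-DEAD boundary, generation 2:
000000
000000
000000
000011
000011
000100
001010
100010
101100
Population = 12

Comparison: toroidal=14, fixed-dead=12 -> toroidal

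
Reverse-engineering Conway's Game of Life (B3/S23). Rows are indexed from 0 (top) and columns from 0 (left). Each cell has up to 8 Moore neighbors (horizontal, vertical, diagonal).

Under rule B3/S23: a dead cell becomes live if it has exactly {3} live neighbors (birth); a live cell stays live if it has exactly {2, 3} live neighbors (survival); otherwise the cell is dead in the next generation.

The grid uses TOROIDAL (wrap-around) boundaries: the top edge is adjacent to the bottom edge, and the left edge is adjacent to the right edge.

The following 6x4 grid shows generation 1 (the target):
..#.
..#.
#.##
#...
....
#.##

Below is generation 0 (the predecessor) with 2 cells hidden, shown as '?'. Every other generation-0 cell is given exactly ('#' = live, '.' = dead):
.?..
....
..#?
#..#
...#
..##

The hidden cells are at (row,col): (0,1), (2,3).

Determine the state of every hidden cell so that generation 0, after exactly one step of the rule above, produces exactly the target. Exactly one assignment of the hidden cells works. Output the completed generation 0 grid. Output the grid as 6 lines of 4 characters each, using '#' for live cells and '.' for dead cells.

Answer: .#..
....
..##
#..#
...#
..##

Derivation:
Hidden generation-0 cells (in order): (0,1), (2,3).
A hidden cell only influences target cells in its own 3x3 neighborhood. Try each of the 2^2 = 4 assignments, step the completed generation 0 forward once under B3/S23, and compare with the target:
  (0,1)=. (2,3)=. -> step gives (0,2)='.' but target has '#' -> reject
  (0,1)=. (2,3)=# -> step gives (0,2)='.' but target has '#' -> reject
  (0,1)=# (2,3)=. -> step gives (1,2)='.' but target has '#' -> reject
  (0,1)=# (2,3)=# -> step reproduces the target at every cell -> ACCEPT
Unique solution: (0,1)=live, (2,3)=live.
Check: live-neighbor counts of every cell in the completed generation 0:
2132
2232
3223
3244
4244
3232
Applying B3/S23 to generation 0 with these counts gives:
..#.
..#.
#.##
#...
....
#.##
which matches the target exactly.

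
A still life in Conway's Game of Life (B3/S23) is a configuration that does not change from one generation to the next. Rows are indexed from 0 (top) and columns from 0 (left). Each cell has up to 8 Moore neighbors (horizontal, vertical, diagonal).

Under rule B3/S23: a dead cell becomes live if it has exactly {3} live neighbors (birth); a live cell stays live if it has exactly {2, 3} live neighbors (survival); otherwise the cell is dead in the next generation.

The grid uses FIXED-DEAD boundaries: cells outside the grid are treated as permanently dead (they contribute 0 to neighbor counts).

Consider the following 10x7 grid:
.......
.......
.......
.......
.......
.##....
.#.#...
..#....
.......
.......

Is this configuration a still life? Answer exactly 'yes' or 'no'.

Answer: yes

Derivation:
Compute generation 1 and compare to generation 0 (given above):
Generation 1:
.......
.......
.......
.......
.......
.##....
.#.#...
..#....
.......
.......
The grids are IDENTICAL -> still life.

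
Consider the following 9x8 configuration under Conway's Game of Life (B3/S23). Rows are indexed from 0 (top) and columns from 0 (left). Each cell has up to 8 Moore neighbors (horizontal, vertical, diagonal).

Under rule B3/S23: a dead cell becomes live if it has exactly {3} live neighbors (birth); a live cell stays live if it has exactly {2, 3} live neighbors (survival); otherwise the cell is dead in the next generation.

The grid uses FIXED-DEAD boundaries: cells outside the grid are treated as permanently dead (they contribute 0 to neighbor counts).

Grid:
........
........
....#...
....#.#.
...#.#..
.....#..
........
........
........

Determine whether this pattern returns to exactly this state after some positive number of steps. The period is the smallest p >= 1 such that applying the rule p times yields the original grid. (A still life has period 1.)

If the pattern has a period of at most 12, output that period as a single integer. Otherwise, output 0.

Answer: 2

Derivation:
Simulating and comparing each generation to the original:
Gen 0 (original, given above): 6 live cells
Gen 1: 6 live cells, differs from original
Gen 2: 6 live cells, MATCHES original -> period = 2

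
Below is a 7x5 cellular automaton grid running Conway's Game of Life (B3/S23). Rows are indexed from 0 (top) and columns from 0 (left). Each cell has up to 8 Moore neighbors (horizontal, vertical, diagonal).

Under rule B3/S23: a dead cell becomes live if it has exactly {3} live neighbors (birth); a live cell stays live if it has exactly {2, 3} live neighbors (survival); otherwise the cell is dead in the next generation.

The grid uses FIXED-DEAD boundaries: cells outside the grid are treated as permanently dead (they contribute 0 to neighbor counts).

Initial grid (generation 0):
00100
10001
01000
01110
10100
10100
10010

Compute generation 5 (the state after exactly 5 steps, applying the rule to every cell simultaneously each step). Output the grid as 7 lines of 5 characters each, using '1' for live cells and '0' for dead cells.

Answer: 00000
01000
01010
00001
00001
10010
00000

Derivation:
Simulating step by step:
Generation 0 (given above): 13 live cells
Generation 1: 11 live cells
00000
01000
11010
10010
10000
10110
01000
Generation 2: 14 live cells
00000
11100
11000
10100
10110
10100
01100
Generation 3: 12 live cells
01000
10100
00000
10110
10110
10000
01100
Generation 4: 12 live cells
01000
01000
00110
00110
10110
10010
01000
Generation 5: 7 live cells
(generation 5 grid is the final answer)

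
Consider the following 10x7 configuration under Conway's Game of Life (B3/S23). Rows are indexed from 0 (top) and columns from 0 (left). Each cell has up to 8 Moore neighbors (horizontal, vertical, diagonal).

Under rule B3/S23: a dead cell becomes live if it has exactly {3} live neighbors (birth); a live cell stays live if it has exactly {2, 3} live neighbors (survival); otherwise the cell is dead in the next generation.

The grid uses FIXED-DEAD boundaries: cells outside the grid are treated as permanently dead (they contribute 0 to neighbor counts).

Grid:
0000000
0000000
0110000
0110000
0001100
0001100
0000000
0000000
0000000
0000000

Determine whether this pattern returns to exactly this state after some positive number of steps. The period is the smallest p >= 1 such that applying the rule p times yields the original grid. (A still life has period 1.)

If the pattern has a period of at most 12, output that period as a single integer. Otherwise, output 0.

Simulating and comparing each generation to the original:
Gen 0 (original, given above): 8 live cells
Gen 1: 6 live cells, differs from original
Gen 2: 8 live cells, MATCHES original -> period = 2

Answer: 2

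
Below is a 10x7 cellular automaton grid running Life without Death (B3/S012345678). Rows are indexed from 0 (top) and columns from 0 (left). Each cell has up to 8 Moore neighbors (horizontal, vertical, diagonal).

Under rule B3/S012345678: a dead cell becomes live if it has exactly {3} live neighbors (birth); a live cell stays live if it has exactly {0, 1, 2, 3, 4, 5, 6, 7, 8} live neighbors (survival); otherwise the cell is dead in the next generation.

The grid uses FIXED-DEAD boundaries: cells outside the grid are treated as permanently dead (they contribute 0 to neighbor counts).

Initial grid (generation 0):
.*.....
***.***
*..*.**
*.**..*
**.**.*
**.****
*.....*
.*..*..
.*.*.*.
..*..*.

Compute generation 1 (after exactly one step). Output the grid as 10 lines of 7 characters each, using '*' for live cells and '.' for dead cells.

Answer: ***..*.
*******
*..*.**
*.**..*
**.**.*
**.****
*.**..*
***.**.
.*.*.*.
..*.**.

Derivation:
Simulating step by step:
Generation 0 (given above): 35 live cells
Generation 1: 45 live cells
(generation 1 grid is the final answer)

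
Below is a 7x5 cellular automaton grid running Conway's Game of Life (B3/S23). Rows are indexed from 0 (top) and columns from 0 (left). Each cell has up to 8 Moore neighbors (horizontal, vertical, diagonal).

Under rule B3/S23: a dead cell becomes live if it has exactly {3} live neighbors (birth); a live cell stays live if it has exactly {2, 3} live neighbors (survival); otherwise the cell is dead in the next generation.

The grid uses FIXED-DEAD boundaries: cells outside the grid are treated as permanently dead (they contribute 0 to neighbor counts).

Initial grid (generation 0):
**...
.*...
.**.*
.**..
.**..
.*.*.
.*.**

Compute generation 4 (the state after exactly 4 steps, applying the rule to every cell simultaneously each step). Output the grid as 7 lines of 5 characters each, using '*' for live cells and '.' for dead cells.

Simulating step by step:
Generation 0 (given above): 15 live cells
Generation 1: 13 live cells
**...
.....
*..*.
*....
*..*.
**.**
...**
Generation 2: 13 live cells
.....
**...
.....
**...
*.***
**...
..***
Generation 3: 10 live cells
.....
.....
.....
****.
..**.
*....
.***.
Generation 4: 8 live cells
(generation 4 grid is the final answer)

Answer: .....
.....
.**..
.*.*.
*..*.
.....
.**..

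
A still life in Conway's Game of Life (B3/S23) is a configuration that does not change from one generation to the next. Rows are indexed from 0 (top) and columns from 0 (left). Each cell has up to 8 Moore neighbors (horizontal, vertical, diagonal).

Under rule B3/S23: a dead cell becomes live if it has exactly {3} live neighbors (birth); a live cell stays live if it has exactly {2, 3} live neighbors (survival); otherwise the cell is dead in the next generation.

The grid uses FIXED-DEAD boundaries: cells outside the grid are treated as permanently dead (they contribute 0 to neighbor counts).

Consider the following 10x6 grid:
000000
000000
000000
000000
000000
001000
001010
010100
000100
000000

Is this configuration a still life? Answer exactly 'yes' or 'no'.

Answer: no

Derivation:
Compute generation 1 and compare to generation 0 (given above):
Generation 1:
000000
000000
000000
000000
000000
000100
011000
000110
001000
000000
Cell (5,2) differs: gen0=1 vs gen1=0 -> NOT a still life.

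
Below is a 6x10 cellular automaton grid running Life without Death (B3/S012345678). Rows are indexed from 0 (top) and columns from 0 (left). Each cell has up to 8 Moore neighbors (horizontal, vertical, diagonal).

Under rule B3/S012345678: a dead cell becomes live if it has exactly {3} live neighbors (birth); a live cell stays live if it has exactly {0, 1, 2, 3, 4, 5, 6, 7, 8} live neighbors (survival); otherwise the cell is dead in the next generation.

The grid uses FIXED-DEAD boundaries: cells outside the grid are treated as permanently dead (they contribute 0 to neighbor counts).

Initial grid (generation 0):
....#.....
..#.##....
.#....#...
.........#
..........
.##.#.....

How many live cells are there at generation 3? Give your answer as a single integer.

Answer: 18

Derivation:
Simulating step by step:
Generation 0 (given above): 10 live cells
Generation 1: 14 live cells
...###....
..####....
.#...##...
.........#
..........
.##.#.....
Generation 2: 17 live cells
..####....
..####....
.###.##...
.........#
..........
.##.#.....
Generation 3: 18 live cells
..####....
..####....
.###.##...
..#......#
..........
.##.#.....
Population at generation 3: 18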